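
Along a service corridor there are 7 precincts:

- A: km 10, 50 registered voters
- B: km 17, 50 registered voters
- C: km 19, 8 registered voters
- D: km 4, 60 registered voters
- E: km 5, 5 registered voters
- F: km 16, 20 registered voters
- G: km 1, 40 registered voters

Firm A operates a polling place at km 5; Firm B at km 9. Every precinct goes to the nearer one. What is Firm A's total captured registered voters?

105

The indifferent point is the midpoint (5+9)/2 = 7; precincts left of it (closer to Firm A at 5) go to Firm A, those right go to Firm B.
  G at 1 (w=40) → Firm A
  D at 4 (w=60) → Firm A
  E at 5 (w=5) → Firm A
  A at 10 (w=50) → Firm B
  F at 16 (w=20) → Firm B
  B at 17 (w=50) → Firm B
  C at 19 (w=8) → Firm B
Firm A captures 105; Firm B captures 128.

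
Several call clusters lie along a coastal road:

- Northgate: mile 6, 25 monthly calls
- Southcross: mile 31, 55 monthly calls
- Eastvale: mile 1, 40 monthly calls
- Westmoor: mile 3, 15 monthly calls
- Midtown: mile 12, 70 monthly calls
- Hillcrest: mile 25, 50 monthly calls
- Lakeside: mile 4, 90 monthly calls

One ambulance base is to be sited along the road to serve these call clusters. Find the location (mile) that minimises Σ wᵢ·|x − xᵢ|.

x = 12

For a sum of weighted absolute distances on a line, the optimum is the weighted median (not the mean). Total weight W = 345; half-weight = 172.5.
Sort by position and accumulate weight:
  mile 1 (Eastvale, w=40) → cum 40
  mile 3 (Westmoor, w=15) → cum 55
  mile 4 (Lakeside, w=90) → cum 145
  mile 6 (Northgate, w=25) → cum 170
  mile 12 (Midtown, w=70) → cum 240  ≥ 172.5 → median here
  mile 25 (Hillcrest, w=50) → cum 290
  mile 31 (Southcross, w=55) → cum 345
Optimal location: mile 12.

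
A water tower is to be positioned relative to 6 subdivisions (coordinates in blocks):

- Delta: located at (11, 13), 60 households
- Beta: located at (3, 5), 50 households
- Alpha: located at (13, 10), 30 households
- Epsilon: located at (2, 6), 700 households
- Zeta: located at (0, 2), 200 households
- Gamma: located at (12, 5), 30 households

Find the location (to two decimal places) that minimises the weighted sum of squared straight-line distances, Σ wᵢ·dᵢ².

The minimiser of Σwᵢ‖p−pᵢ‖² is the weighted centroid p* = (Σwᵢpᵢ)/(Σwᵢ).
Σwᵢ = 1070.
Σwᵢxᵢ = 60·11 + 50·3 + 30·13 + 700·2 + 200·0 + 30·12 = 2960.
Σwᵢyᵢ = 60·13 + 50·5 + 30·10 + 700·6 + 200·2 + 30·5 = 6080.
x* = 2960/1070 = 2.77, y* = 6080/1070 = 5.68.

(2.77, 5.68)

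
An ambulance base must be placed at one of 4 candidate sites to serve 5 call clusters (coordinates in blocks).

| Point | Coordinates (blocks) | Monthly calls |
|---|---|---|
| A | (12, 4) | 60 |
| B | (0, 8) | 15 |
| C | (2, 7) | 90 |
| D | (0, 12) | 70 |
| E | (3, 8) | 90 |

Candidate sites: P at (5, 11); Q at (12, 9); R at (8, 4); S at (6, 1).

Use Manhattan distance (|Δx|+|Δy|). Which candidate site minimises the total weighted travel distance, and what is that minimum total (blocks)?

Total weighted distance at each candidate:
  P (5, 11): total = 2460
  Q (12, 9): total = 3525
  R (8, 4): total = 3160
  S (6, 1): total = 3725
Minimum is at P with total 2460 blocks.

P, total 2460 blocks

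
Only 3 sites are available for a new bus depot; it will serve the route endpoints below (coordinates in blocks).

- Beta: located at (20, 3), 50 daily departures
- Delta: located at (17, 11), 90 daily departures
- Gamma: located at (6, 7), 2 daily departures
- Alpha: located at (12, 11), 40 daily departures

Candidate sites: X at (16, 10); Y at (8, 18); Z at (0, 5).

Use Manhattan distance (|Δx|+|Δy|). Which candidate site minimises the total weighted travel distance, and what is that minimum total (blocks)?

Total weighted distance at each candidate:
  X (16, 10): total = 956
  Y (8, 18): total = 3256
  Z (0, 5): total = 3906
Minimum is at X with total 956 blocks.

X, total 956 blocks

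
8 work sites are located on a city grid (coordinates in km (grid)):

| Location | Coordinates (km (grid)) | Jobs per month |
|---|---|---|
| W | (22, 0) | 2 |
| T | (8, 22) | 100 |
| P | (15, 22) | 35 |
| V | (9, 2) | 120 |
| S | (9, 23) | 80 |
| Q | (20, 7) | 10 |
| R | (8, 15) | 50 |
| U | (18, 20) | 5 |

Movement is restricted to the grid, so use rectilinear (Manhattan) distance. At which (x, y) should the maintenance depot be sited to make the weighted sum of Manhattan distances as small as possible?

Manhattan distance separates: Σwᵢ(|x−xᵢ|+|y−yᵢ|) = Σwᵢ|x−xᵢ| + Σwᵢ|y−yᵢ|, so x and y are optimised independently as 1-D weighted medians.
Total weight W = 402; half = 201.
x-coordinate, sorted with cumulative weight:
  x=8 (T, w=100) cum 100
  x=8 (R, w=50) cum 150
  x=9 (V, w=120) cum 270  ← median
  x=9 (S, w=80) cum 350
  x=15 (P, w=35) cum 385
  x=18 (U, w=5) cum 390
  x=20 (Q, w=10) cum 400
  x=22 (W, w=2) cum 402
⇒ x* = 9
y-coordinate, sorted with cumulative weight:
  y=0 (W, w=2) cum 2
  y=2 (V, w=120) cum 122
  y=7 (Q, w=10) cum 132
  y=15 (R, w=50) cum 182
  y=20 (U, w=5) cum 187
  y=22 (T, w=100) cum 287  ← median
  y=22 (P, w=35) cum 322
  y=23 (S, w=80) cum 402
⇒ y* = 22

(9, 22)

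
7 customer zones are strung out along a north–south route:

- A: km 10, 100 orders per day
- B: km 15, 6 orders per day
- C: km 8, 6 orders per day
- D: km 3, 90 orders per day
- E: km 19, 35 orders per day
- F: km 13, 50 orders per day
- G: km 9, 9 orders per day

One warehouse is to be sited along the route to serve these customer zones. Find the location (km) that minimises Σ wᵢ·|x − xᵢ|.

For a sum of weighted absolute distances on a line, the optimum is the weighted median (not the mean). Total weight W = 296; half-weight = 148.
Sort by position and accumulate weight:
  km 3 (D, w=90) → cum 90
  km 8 (C, w=6) → cum 96
  km 9 (G, w=9) → cum 105
  km 10 (A, w=100) → cum 205  ≥ 148 → median here
  km 13 (F, w=50) → cum 255
  km 15 (B, w=6) → cum 261
  km 19 (E, w=35) → cum 296
Optimal location: km 10.

x = 10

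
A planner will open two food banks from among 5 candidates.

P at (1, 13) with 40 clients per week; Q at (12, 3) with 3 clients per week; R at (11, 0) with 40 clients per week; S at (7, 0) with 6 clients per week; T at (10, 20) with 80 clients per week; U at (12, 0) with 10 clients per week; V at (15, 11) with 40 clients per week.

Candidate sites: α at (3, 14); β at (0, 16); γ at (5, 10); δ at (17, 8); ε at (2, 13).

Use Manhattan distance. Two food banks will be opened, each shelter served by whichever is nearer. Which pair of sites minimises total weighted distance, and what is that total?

{α, δ}, total 2188

Evaluate every pair (each demand assigned to the nearer of the two):
  {α, δ}: total = 2188
  {δ, ε}: total = 2268
  {β, δ}: total = 2308
  {γ, δ}: total = 2472
  {α, γ}: total = 2524
  {γ, ε}: total = 2604
  {β, γ}: total = 2644
  {α, ε}: total = 2958
  {α, β}: total = 3038
  {β, ε}: total = 3038
Best pair: {α, δ} with total 2188.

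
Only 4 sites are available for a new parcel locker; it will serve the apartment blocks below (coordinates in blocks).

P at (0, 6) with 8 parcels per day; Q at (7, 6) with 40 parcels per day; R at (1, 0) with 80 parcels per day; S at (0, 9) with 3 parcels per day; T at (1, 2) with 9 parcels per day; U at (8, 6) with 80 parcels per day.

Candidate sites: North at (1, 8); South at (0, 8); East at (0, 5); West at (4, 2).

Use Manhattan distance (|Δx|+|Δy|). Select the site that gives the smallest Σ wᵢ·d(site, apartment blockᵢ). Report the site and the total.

West, total 1444 blocks

Total weighted distance at each candidate:
  North (1, 8): total = 1764
  South (0, 8): total = 1962
  East (0, 5): total = 1576
  West (4, 2): total = 1444
Minimum is at West with total 1444 blocks.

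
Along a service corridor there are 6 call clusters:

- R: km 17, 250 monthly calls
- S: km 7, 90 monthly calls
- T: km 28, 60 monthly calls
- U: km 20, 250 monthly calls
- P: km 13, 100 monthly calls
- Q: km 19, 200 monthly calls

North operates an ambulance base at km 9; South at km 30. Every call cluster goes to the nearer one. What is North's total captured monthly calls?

The indifferent point is the midpoint (9+30)/2 = 19.5; call clusters left of it (closer to North at 9) go to North, those right go to South.
  S at 7 (w=90) → North
  P at 13 (w=100) → North
  R at 17 (w=250) → North
  Q at 19 (w=200) → North
  U at 20 (w=250) → South
  T at 28 (w=60) → South
North captures 640; South captures 310.

640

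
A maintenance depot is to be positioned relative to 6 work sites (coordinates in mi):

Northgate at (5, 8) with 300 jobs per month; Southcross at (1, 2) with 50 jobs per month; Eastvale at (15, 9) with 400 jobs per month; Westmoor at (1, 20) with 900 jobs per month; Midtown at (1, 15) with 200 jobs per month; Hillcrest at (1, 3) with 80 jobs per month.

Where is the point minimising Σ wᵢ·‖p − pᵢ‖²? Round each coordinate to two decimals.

The minimiser of Σwᵢ‖p−pᵢ‖² is the weighted centroid p* = (Σwᵢpᵢ)/(Σwᵢ).
Σwᵢ = 1930.
Σwᵢxᵢ = 300·5 + 50·1 + 400·15 + 900·1 + 200·1 + 80·1 = 8730.
Σwᵢyᵢ = 300·8 + 50·2 + 400·9 + 900·20 + 200·15 + 80·3 = 27340.
x* = 8730/1930 = 4.52, y* = 27340/1930 = 14.17.

(4.52, 14.17)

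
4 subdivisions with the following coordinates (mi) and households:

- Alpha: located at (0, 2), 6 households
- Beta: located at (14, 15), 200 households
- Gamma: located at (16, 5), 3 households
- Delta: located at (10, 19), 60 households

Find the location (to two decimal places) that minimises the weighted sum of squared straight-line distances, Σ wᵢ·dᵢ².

(12.82, 15.49)

The minimiser of Σwᵢ‖p−pᵢ‖² is the weighted centroid p* = (Σwᵢpᵢ)/(Σwᵢ).
Σwᵢ = 269.
Σwᵢxᵢ = 6·0 + 200·14 + 3·16 + 60·10 = 3448.
Σwᵢyᵢ = 6·2 + 200·15 + 3·5 + 60·19 = 4167.
x* = 3448/269 = 12.82, y* = 4167/269 = 15.49.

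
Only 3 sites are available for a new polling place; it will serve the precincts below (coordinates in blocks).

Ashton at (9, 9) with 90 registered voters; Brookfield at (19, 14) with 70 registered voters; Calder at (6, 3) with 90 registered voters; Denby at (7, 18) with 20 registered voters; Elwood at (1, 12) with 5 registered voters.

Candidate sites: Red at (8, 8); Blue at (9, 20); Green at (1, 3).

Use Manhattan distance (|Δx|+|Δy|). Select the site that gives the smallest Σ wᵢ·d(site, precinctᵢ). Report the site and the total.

Red, total 2275 blocks

Total weighted distance at each candidate:
  Red (8, 8): total = 2275
  Blue (9, 20): total = 4070
  Green (1, 3): total = 4205
Minimum is at Red with total 2275 blocks.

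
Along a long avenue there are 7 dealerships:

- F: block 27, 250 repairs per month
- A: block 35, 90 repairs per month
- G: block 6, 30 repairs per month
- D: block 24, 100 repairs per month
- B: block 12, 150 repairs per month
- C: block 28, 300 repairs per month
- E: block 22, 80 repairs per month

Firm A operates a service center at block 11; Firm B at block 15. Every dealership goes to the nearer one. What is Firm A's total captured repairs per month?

180

The indifferent point is the midpoint (11+15)/2 = 13; dealerships left of it (closer to Firm A at 11) go to Firm A, those right go to Firm B.
  G at 6 (w=30) → Firm A
  B at 12 (w=150) → Firm A
  E at 22 (w=80) → Firm B
  D at 24 (w=100) → Firm B
  F at 27 (w=250) → Firm B
  C at 28 (w=300) → Firm B
  A at 35 (w=90) → Firm B
Firm A captures 180; Firm B captures 820.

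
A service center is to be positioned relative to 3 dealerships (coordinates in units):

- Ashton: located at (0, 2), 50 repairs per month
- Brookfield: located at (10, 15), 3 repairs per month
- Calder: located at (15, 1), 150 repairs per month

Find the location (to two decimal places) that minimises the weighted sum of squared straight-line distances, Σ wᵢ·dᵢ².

(11.23, 1.45)

The minimiser of Σwᵢ‖p−pᵢ‖² is the weighted centroid p* = (Σwᵢpᵢ)/(Σwᵢ).
Σwᵢ = 203.
Σwᵢxᵢ = 50·0 + 3·10 + 150·15 = 2280.
Σwᵢyᵢ = 50·2 + 3·15 + 150·1 = 295.
x* = 2280/203 = 11.23, y* = 295/203 = 1.45.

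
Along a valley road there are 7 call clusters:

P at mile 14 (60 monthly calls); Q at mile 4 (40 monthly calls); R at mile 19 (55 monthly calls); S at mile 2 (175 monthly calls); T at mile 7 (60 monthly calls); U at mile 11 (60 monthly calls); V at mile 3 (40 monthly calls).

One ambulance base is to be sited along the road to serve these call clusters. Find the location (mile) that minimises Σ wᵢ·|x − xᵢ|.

For a sum of weighted absolute distances on a line, the optimum is the weighted median (not the mean). Total weight W = 490; half-weight = 245.
Sort by position and accumulate weight:
  mile 2 (S, w=175) → cum 175
  mile 3 (V, w=40) → cum 215
  mile 4 (Q, w=40) → cum 255  ≥ 245 → median here
  mile 7 (T, w=60) → cum 315
  mile 11 (U, w=60) → cum 375
  mile 14 (P, w=60) → cum 435
  mile 19 (R, w=55) → cum 490
Optimal location: mile 4.

x = 4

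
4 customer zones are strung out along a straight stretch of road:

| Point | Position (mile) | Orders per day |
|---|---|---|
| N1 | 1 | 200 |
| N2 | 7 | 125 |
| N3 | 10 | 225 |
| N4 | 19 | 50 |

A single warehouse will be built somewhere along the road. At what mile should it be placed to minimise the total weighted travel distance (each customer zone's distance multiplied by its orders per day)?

x = 7

For a sum of weighted absolute distances on a line, the optimum is the weighted median (not the mean). Total weight W = 600; half-weight = 300.
Sort by position and accumulate weight:
  mile 1 (N1, w=200) → cum 200
  mile 7 (N2, w=125) → cum 325  ≥ 300 → median here
  mile 10 (N3, w=225) → cum 550
  mile 19 (N4, w=50) → cum 600
Optimal location: mile 7.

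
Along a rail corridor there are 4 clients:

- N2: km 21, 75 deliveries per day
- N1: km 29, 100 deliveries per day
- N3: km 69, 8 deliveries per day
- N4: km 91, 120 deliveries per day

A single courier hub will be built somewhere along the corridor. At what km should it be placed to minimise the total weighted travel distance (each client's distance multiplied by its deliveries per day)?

x = 29

For a sum of weighted absolute distances on a line, the optimum is the weighted median (not the mean). Total weight W = 303; half-weight = 151.5.
Sort by position and accumulate weight:
  km 21 (N2, w=75) → cum 75
  km 29 (N1, w=100) → cum 175  ≥ 151.5 → median here
  km 69 (N3, w=8) → cum 183
  km 91 (N4, w=120) → cum 303
Optimal location: km 29.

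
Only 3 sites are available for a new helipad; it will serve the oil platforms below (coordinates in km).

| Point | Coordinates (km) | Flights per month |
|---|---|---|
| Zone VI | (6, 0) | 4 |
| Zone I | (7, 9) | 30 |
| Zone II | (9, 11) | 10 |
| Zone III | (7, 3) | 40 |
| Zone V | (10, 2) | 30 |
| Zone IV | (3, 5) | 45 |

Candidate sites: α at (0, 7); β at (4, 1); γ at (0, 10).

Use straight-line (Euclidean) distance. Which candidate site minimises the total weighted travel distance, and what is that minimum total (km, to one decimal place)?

β, total 889.3 km

Total weighted distance at each candidate:
  α (0, 7): total = 1173.9
  β (4, 1): total = 889.3
  γ (0, 10): total = 1391.9
Minimum is at β with total 889.3 km.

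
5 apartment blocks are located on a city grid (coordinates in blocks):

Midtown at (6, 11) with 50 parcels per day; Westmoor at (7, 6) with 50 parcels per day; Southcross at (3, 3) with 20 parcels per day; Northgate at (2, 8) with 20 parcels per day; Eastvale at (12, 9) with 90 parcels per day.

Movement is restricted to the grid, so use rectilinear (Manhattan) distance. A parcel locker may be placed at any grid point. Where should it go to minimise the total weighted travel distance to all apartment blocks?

Manhattan distance separates: Σwᵢ(|x−xᵢ|+|y−yᵢ|) = Σwᵢ|x−xᵢ| + Σwᵢ|y−yᵢ|, so x and y are optimised independently as 1-D weighted medians.
Total weight W = 230; half = 115.
x-coordinate, sorted with cumulative weight:
  x=2 (Northgate, w=20) cum 20
  x=3 (Southcross, w=20) cum 40
  x=6 (Midtown, w=50) cum 90
  x=7 (Westmoor, w=50) cum 140  ← median
  x=12 (Eastvale, w=90) cum 230
⇒ x* = 7
y-coordinate, sorted with cumulative weight:
  y=3 (Southcross, w=20) cum 20
  y=6 (Westmoor, w=50) cum 70
  y=8 (Northgate, w=20) cum 90
  y=9 (Eastvale, w=90) cum 180  ← median
  y=11 (Midtown, w=50) cum 230
⇒ y* = 9

(7, 9)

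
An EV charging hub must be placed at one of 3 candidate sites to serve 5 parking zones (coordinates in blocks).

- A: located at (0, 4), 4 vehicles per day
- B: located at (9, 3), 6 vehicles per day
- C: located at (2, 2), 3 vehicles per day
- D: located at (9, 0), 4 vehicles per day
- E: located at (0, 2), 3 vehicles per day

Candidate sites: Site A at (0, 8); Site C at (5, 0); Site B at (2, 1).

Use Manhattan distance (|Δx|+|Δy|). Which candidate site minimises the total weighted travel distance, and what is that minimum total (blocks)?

Site B, total 118 blocks

Total weighted distance at each candidate:
  Site A (0, 8): total = 210
  Site C (5, 0): total = 130
  Site B (2, 1): total = 118
Minimum is at Site B with total 118 blocks.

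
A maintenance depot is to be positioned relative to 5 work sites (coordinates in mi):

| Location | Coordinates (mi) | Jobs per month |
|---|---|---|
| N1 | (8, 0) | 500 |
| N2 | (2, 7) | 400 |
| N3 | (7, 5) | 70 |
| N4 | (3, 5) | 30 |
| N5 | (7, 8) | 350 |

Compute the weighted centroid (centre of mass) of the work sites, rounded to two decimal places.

The minimiser of Σwᵢ‖p−pᵢ‖² is the weighted centroid p* = (Σwᵢpᵢ)/(Σwᵢ).
Σwᵢ = 1350.
Σwᵢxᵢ = 500·8 + 400·2 + 70·7 + 30·3 + 350·7 = 7830.
Σwᵢyᵢ = 500·0 + 400·7 + 70·5 + 30·5 + 350·8 = 6100.
x* = 7830/1350 = 5.80, y* = 6100/1350 = 4.52.

(5.80, 4.52)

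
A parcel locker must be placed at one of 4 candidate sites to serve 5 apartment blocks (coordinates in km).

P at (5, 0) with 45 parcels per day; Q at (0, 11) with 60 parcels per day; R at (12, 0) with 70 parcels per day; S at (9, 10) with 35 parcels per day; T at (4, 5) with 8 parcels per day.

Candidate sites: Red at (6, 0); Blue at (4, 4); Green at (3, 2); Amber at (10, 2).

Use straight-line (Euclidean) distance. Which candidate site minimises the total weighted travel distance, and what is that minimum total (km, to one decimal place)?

Total weighted distance at each candidate:
  Red (6, 0): total = 1625.3
  Blue (4, 4): total = 1576.7
  Green (3, 2): total = 1717.2
  Amber (10, 2): total = 1583.4
Minimum is at Blue with total 1576.7 km.

Blue, total 1576.7 km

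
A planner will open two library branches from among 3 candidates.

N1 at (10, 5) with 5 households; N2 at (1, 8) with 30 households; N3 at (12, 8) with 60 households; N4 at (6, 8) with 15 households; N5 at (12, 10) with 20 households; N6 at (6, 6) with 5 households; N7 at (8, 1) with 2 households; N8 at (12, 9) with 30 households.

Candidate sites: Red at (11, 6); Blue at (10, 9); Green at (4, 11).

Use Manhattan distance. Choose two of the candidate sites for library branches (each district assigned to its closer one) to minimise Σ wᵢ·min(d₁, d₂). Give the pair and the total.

Evaluate every pair (each demand assigned to the nearer of the two):
  {Blue, Green}: total = 630
  {Red, Green}: total = 706
  {Red, Blue}: total = 726
Best pair: {Blue, Green} with total 630.

{Blue, Green}, total 630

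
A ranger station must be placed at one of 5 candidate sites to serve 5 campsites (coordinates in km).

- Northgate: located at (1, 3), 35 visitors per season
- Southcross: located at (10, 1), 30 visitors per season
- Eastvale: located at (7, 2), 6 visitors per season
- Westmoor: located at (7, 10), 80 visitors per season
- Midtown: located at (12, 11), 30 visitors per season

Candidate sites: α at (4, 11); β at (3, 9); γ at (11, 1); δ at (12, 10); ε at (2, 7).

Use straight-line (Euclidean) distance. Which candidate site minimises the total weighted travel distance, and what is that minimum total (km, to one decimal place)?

Total weighted distance at each candidate:
  α (4, 11): total = 1198.8
  β (3, 9): total = 1195.1
  γ (11, 1): total = 1501.1
  δ (12, 10): total = 1219.5
  ε (2, 7): total = 1276.3
Minimum is at β with total 1195.1 km.

β, total 1195.1 km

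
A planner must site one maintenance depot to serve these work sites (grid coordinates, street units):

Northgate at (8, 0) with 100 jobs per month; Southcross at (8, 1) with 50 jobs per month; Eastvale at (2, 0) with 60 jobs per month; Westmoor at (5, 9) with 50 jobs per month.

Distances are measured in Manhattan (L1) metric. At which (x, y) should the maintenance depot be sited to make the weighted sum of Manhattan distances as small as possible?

(8, 0)

Manhattan distance separates: Σwᵢ(|x−xᵢ|+|y−yᵢ|) = Σwᵢ|x−xᵢ| + Σwᵢ|y−yᵢ|, so x and y are optimised independently as 1-D weighted medians.
Total weight W = 260; half = 130.
x-coordinate, sorted with cumulative weight:
  x=2 (Eastvale, w=60) cum 60
  x=5 (Westmoor, w=50) cum 110
  x=8 (Northgate, w=100) cum 210  ← median
  x=8 (Southcross, w=50) cum 260
⇒ x* = 8
y-coordinate, sorted with cumulative weight:
  y=0 (Northgate, w=100) cum 100
  y=0 (Eastvale, w=60) cum 160  ← median
  y=1 (Southcross, w=50) cum 210
  y=9 (Westmoor, w=50) cum 260
⇒ y* = 0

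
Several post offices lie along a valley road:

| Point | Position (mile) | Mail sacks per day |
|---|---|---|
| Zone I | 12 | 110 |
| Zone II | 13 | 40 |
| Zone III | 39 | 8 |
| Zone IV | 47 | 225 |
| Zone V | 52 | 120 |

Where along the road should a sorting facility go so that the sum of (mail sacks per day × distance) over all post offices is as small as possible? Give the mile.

x = 47

For a sum of weighted absolute distances on a line, the optimum is the weighted median (not the mean). Total weight W = 503; half-weight = 251.5.
Sort by position and accumulate weight:
  mile 12 (Zone I, w=110) → cum 110
  mile 13 (Zone II, w=40) → cum 150
  mile 39 (Zone III, w=8) → cum 158
  mile 47 (Zone IV, w=225) → cum 383  ≥ 251.5 → median here
  mile 52 (Zone V, w=120) → cum 503
Optimal location: mile 47.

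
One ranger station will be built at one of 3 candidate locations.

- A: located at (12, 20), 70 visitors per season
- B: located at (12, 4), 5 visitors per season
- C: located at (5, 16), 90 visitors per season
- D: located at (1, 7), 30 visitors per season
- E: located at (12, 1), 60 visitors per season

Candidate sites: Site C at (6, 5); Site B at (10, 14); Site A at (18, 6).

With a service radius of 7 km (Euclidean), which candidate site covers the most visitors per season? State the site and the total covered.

Site B, covering 160

Coverage radius r = 7 km; a point is covered iff (Δx)²+(Δy)² ≤ 7² = 49.
  Site C (6, 5): covers {B, D} → 35
  Site B (10, 14): covers {A, C} → 160
  Site A (18, 6): covers {B} → 5
Maximum coverage at Site B: 160 visitors per season.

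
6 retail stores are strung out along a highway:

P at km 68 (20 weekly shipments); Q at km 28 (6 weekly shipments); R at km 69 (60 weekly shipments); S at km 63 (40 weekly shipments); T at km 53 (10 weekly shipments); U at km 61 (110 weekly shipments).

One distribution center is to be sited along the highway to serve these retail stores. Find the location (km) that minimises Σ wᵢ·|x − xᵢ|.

x = 61

For a sum of weighted absolute distances on a line, the optimum is the weighted median (not the mean). Total weight W = 246; half-weight = 123.
Sort by position and accumulate weight:
  km 28 (Q, w=6) → cum 6
  km 53 (T, w=10) → cum 16
  km 61 (U, w=110) → cum 126  ≥ 123 → median here
  km 63 (S, w=40) → cum 166
  km 68 (P, w=20) → cum 186
  km 69 (R, w=60) → cum 246
Optimal location: km 61.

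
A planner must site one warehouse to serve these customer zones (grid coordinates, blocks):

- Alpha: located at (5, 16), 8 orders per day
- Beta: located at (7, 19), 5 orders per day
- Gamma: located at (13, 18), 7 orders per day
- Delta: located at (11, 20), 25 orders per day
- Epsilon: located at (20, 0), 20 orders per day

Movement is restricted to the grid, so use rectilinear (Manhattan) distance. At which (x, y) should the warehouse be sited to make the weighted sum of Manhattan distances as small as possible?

Manhattan distance separates: Σwᵢ(|x−xᵢ|+|y−yᵢ|) = Σwᵢ|x−xᵢ| + Σwᵢ|y−yᵢ|, so x and y are optimised independently as 1-D weighted medians.
Total weight W = 65; half = 32.5.
x-coordinate, sorted with cumulative weight:
  x=5 (Alpha, w=8) cum 8
  x=7 (Beta, w=5) cum 13
  x=11 (Delta, w=25) cum 38  ← median
  x=13 (Gamma, w=7) cum 45
  x=20 (Epsilon, w=20) cum 65
⇒ x* = 11
y-coordinate, sorted with cumulative weight:
  y=0 (Epsilon, w=20) cum 20
  y=16 (Alpha, w=8) cum 28
  y=18 (Gamma, w=7) cum 35  ← median
  y=19 (Beta, w=5) cum 40
  y=20 (Delta, w=25) cum 65
⇒ y* = 18

(11, 18)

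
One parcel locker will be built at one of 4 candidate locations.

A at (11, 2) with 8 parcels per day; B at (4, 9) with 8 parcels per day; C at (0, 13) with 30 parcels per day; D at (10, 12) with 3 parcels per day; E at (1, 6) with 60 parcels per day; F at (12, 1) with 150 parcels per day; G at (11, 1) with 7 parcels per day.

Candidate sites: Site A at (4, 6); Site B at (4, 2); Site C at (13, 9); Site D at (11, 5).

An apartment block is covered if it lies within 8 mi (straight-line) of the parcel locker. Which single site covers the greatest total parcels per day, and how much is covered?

Site D, covering 168

Coverage radius r = 8 mi; a point is covered iff (Δx)²+(Δy)² ≤ 8² = 64.
  Site A (4, 6): covers {B, E} → 68
  Site B (4, 2): covers {A, B, E, G} → 83
  Site C (13, 9): covers {A, D} → 11
  Site D (11, 5): covers {A, D, F, G} → 168
Maximum coverage at Site D: 168 parcels per day.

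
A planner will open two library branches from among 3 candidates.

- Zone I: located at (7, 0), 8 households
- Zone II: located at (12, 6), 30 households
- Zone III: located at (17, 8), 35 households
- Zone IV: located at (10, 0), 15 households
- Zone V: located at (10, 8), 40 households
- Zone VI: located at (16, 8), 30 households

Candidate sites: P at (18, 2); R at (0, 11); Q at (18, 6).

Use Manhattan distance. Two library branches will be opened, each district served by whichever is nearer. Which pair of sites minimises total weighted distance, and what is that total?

Evaluate every pair (each demand assigned to the nearer of the two):
  {P, Q}: total = 1059
  {R, Q}: total = 1151
  {P, R}: total = 1559
Best pair: {P, Q} with total 1059.

{P, Q}, total 1059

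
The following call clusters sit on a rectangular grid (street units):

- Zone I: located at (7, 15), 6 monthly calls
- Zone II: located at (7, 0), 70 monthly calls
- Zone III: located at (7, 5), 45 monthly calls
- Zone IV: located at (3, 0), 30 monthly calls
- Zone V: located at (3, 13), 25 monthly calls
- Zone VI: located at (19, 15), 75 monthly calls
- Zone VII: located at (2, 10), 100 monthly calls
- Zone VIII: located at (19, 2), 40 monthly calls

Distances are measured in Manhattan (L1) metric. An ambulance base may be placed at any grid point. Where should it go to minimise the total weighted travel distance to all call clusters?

(7, 10)

Manhattan distance separates: Σwᵢ(|x−xᵢ|+|y−yᵢ|) = Σwᵢ|x−xᵢ| + Σwᵢ|y−yᵢ|, so x and y are optimised independently as 1-D weighted medians.
Total weight W = 391; half = 195.5.
x-coordinate, sorted with cumulative weight:
  x=2 (Zone VII, w=100) cum 100
  x=3 (Zone IV, w=30) cum 130
  x=3 (Zone V, w=25) cum 155
  x=7 (Zone I, w=6) cum 161
  x=7 (Zone II, w=70) cum 231  ← median
  x=7 (Zone III, w=45) cum 276
  x=19 (Zone VI, w=75) cum 351
  x=19 (Zone VIII, w=40) cum 391
⇒ x* = 7
y-coordinate, sorted with cumulative weight:
  y=0 (Zone II, w=70) cum 70
  y=0 (Zone IV, w=30) cum 100
  y=2 (Zone VIII, w=40) cum 140
  y=5 (Zone III, w=45) cum 185
  y=10 (Zone VII, w=100) cum 285  ← median
  y=13 (Zone V, w=25) cum 310
  y=15 (Zone I, w=6) cum 316
  y=15 (Zone VI, w=75) cum 391
⇒ y* = 10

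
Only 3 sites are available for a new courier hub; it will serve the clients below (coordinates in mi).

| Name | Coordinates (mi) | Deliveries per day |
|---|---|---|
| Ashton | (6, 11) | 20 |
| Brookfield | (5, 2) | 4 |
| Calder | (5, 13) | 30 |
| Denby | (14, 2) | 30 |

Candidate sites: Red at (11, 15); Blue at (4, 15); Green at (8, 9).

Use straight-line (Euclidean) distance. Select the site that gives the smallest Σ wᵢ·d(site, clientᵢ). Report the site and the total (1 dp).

Total weighted distance at each candidate:
  Red (11, 15): total = 775.3
  Blue (4, 15): total = 700.7
  Green (8, 9): total = 513.6
Minimum is at Green with total 513.6 mi.

Green, total 513.6 mi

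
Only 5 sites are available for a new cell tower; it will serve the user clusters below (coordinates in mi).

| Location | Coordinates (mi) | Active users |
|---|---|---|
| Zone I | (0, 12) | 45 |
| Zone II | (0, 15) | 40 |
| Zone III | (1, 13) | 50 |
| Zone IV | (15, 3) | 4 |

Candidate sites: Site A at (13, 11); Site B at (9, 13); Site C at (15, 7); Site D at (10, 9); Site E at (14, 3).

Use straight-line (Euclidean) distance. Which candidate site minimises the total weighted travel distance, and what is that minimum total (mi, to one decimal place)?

Total weighted distance at each candidate:
  Site A (13, 11): total = 1772.0
  Site B (9, 13): total = 1222.9
  Site C (15, 7): total = 2169.1
  Site D (10, 9): total = 1460.0
  Site E (14, 3): total = 2310.6
Minimum is at Site B with total 1222.9 mi.

Site B, total 1222.9 mi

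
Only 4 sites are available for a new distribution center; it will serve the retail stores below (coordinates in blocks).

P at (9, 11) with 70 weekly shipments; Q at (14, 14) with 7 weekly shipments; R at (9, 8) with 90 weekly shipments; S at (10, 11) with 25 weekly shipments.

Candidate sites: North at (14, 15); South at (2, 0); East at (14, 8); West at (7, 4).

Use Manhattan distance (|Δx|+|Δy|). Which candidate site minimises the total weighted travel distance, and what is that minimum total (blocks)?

Total weighted distance at each candidate:
  North (14, 15): total = 1917
  South (2, 0): total = 3267
  East (14, 8): total = 1227
  West (7, 4): total = 1539
Minimum is at East with total 1227 blocks.

East, total 1227 blocks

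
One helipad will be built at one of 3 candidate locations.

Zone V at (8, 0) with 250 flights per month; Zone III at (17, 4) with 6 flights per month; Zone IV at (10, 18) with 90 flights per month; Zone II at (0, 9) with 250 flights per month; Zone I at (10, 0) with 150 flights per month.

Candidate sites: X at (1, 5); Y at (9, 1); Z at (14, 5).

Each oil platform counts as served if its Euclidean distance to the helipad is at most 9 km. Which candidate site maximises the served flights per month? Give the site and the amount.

X, covering 500

Coverage radius r = 9 km; a point is covered iff (Δx)²+(Δy)² ≤ 9² = 81.
  X (1, 5): covers {Zone V, Zone II} → 500
  Y (9, 1): covers {Zone V, Zone III, Zone I} → 406
  Z (14, 5): covers {Zone V, Zone III, Zone I} → 406
Maximum coverage at X: 500 flights per month.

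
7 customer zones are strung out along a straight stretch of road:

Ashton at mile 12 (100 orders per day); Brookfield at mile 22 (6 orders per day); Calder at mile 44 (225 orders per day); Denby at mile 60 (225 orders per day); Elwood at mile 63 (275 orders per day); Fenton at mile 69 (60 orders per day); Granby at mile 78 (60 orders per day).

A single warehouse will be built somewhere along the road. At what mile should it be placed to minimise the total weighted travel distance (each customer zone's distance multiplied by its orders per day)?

x = 60

For a sum of weighted absolute distances on a line, the optimum is the weighted median (not the mean). Total weight W = 951; half-weight = 475.5.
Sort by position and accumulate weight:
  mile 12 (Ashton, w=100) → cum 100
  mile 22 (Brookfield, w=6) → cum 106
  mile 44 (Calder, w=225) → cum 331
  mile 60 (Denby, w=225) → cum 556  ≥ 475.5 → median here
  mile 63 (Elwood, w=275) → cum 831
  mile 69 (Fenton, w=60) → cum 891
  mile 78 (Granby, w=60) → cum 951
Optimal location: mile 60.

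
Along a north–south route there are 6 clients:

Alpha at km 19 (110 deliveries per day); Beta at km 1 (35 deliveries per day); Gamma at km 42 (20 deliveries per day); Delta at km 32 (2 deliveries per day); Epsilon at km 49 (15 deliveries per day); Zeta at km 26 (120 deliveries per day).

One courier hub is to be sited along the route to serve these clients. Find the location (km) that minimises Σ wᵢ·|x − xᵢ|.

For a sum of weighted absolute distances on a line, the optimum is the weighted median (not the mean). Total weight W = 302; half-weight = 151.
Sort by position and accumulate weight:
  km 1 (Beta, w=35) → cum 35
  km 19 (Alpha, w=110) → cum 145
  km 26 (Zeta, w=120) → cum 265  ≥ 151 → median here
  km 32 (Delta, w=2) → cum 267
  km 42 (Gamma, w=20) → cum 287
  km 49 (Epsilon, w=15) → cum 302
Optimal location: km 26.

x = 26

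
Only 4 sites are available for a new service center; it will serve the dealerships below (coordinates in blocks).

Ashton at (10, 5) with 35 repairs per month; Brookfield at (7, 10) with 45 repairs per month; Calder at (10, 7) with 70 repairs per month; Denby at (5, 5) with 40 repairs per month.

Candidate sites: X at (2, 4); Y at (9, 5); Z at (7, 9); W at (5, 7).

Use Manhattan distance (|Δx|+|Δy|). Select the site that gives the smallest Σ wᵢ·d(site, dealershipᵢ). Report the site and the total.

Y, total 720 blocks

Total weighted distance at each candidate:
  X (2, 4): total = 1740
  Y (9, 5): total = 720
  Z (7, 9): total = 880
  W (5, 7): total = 900
Minimum is at Y with total 720 blocks.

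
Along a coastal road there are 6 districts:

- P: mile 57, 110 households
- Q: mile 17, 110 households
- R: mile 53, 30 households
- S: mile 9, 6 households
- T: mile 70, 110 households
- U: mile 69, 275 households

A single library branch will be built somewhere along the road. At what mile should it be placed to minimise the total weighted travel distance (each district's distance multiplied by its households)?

For a sum of weighted absolute distances on a line, the optimum is the weighted median (not the mean). Total weight W = 641; half-weight = 320.5.
Sort by position and accumulate weight:
  mile 9 (S, w=6) → cum 6
  mile 17 (Q, w=110) → cum 116
  mile 53 (R, w=30) → cum 146
  mile 57 (P, w=110) → cum 256
  mile 69 (U, w=275) → cum 531  ≥ 320.5 → median here
  mile 70 (T, w=110) → cum 641
Optimal location: mile 69.

x = 69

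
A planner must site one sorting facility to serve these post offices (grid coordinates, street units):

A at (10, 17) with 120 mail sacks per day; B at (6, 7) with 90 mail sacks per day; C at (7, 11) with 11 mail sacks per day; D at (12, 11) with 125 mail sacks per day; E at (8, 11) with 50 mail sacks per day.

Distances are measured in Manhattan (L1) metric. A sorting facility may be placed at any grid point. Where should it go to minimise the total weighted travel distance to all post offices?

(10, 11)

Manhattan distance separates: Σwᵢ(|x−xᵢ|+|y−yᵢ|) = Σwᵢ|x−xᵢ| + Σwᵢ|y−yᵢ|, so x and y are optimised independently as 1-D weighted medians.
Total weight W = 396; half = 198.
x-coordinate, sorted with cumulative weight:
  x=6 (B, w=90) cum 90
  x=7 (C, w=11) cum 101
  x=8 (E, w=50) cum 151
  x=10 (A, w=120) cum 271  ← median
  x=12 (D, w=125) cum 396
⇒ x* = 10
y-coordinate, sorted with cumulative weight:
  y=7 (B, w=90) cum 90
  y=11 (C, w=11) cum 101
  y=11 (D, w=125) cum 226  ← median
  y=11 (E, w=50) cum 276
  y=17 (A, w=120) cum 396
⇒ y* = 11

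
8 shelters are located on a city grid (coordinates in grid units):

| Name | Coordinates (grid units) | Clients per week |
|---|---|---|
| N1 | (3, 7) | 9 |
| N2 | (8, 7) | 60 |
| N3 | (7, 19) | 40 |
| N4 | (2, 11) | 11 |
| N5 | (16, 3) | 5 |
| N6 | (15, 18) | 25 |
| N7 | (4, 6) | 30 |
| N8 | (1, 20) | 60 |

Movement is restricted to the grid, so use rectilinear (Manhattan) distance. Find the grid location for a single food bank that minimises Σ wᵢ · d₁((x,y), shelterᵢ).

Manhattan distance separates: Σwᵢ(|x−xᵢ|+|y−yᵢ|) = Σwᵢ|x−xᵢ| + Σwᵢ|y−yᵢ|, so x and y are optimised independently as 1-D weighted medians.
Total weight W = 240; half = 120.
x-coordinate, sorted with cumulative weight:
  x=1 (N8, w=60) cum 60
  x=2 (N4, w=11) cum 71
  x=3 (N1, w=9) cum 80
  x=4 (N7, w=30) cum 110
  x=7 (N3, w=40) cum 150  ← median
  x=8 (N2, w=60) cum 210
  x=15 (N6, w=25) cum 235
  x=16 (N5, w=5) cum 240
⇒ x* = 7
y-coordinate, sorted with cumulative weight:
  y=3 (N5, w=5) cum 5
  y=6 (N7, w=30) cum 35
  y=7 (N1, w=9) cum 44
  y=7 (N2, w=60) cum 104
  y=11 (N4, w=11) cum 115
  y=18 (N6, w=25) cum 140  ← median
  y=19 (N3, w=40) cum 180
  y=20 (N8, w=60) cum 240
⇒ y* = 18

(7, 18)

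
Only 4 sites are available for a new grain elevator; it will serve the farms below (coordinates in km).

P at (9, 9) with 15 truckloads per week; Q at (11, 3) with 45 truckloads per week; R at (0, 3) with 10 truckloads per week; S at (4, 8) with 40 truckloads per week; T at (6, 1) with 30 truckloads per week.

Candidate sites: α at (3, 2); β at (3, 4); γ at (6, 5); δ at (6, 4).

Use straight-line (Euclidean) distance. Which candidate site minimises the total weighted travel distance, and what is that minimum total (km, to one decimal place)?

Total weighted distance at each candidate:
  α (3, 2): total = 870.9
  β (3, 4): total = 803.8
  γ (6, 5): total = 644.8
  δ (6, 4): total = 646.6
Minimum is at γ with total 644.8 km.

γ, total 644.8 km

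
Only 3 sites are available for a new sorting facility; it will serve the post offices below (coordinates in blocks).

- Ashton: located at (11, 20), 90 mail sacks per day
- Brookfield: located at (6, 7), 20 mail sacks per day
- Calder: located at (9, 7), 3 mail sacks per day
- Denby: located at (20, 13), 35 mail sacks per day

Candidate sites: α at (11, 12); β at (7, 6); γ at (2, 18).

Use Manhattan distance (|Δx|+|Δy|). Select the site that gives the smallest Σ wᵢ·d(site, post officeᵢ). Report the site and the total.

Total weighted distance at each candidate:
  α (11, 12): total = 1291
  β (7, 6): total = 2369
  γ (2, 18): total = 2149
Minimum is at α with total 1291 blocks.

α, total 1291 blocks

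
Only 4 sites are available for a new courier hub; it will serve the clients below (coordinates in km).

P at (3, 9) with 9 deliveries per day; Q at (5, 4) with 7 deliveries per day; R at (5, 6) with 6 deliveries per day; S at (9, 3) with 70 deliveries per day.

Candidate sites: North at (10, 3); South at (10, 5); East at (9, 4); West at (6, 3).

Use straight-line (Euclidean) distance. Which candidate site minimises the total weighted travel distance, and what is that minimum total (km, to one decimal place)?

East, total 195.1 km

Total weighted distance at each candidate:
  North (10, 3): total = 223.7
  South (10, 5): total = 295.4
  East (9, 4): total = 195.1
  West (6, 3): total = 299.2
Minimum is at East with total 195.1 km.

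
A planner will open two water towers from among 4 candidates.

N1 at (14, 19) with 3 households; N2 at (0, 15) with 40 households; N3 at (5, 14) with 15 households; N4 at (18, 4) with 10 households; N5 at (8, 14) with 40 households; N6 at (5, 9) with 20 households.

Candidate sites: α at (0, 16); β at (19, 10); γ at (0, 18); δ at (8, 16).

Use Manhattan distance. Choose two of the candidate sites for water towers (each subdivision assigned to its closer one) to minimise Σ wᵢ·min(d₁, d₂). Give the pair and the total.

{α, δ}, total 642

Evaluate every pair (each demand assigned to the nearer of the two):
  {α, δ}: total = 642
  {γ, δ}: total = 722
  {β, δ}: total = 812
  {α, β}: total = 897
  {β, γ}: total = 1127
  {α, γ}: total = 1130
Best pair: {α, δ} with total 642.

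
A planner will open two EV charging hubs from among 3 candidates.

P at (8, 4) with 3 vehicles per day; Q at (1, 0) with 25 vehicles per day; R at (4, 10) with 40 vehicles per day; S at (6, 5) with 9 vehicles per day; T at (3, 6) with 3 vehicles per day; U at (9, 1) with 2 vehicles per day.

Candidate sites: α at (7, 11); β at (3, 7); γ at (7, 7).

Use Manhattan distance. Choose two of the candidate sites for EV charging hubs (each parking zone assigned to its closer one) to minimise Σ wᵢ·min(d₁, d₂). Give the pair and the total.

Evaluate every pair (each demand assigned to the nearer of the two):
  {β, γ}: total = 443
  {α, β}: total = 481
  {α, γ}: total = 555
Best pair: {β, γ} with total 443.

{β, γ}, total 443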